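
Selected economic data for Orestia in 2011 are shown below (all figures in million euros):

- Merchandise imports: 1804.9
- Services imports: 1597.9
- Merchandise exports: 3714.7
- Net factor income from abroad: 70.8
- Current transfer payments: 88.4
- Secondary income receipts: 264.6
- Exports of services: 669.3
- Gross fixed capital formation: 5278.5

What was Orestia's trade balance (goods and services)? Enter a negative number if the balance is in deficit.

Goods balance = 3714.7 - 1804.9 = 1909.8
Services balance = 669.3 - 1597.9 = -928.6
Trade balance (goods + services) = 1909.8 + (-928.6) = 981.2

981.2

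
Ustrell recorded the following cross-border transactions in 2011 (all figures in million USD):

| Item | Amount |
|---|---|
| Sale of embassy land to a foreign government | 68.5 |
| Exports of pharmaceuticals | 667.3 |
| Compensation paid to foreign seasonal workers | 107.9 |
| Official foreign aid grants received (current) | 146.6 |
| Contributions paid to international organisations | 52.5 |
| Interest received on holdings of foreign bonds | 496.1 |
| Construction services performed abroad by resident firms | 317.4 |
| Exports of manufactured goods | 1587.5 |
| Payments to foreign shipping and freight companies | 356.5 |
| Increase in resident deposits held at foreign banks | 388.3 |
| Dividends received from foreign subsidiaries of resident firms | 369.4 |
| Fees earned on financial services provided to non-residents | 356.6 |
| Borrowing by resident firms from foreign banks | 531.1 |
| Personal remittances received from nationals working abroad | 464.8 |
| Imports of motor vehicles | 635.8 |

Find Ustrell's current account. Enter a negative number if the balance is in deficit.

3253.0

Goods: 667.3 + 1587.5 - 635.8 = 1619.0
Services: 317.4 - 356.5 + 356.6 = 317.5
Primary income: 496.1 + 369.4 - 107.9 = 757.6
Secondary income: 464.8 + 146.6 - 52.5 = 558.9
Current account = 1619.0 + 317.5 + 757.6 + 558.9 = 3253.0
(Excluded from the current account — capital account: sale of embassy land to a foreign government 68.5; financial account: increase in resident deposits held at foreign banks 388.3, borrowing by resident firms from foreign banks 531.1.)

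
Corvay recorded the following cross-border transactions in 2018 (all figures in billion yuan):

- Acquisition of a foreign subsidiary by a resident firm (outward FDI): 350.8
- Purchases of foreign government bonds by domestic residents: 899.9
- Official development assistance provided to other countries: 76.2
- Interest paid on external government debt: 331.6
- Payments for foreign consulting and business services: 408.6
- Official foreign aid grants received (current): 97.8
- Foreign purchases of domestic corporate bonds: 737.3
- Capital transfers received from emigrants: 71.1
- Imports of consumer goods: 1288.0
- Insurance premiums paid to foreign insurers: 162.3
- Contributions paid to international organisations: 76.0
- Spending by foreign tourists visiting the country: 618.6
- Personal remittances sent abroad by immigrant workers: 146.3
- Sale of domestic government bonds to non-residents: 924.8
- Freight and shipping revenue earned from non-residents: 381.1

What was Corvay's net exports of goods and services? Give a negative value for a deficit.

Goods: -1288.0
Services: -408.6 + 618.6 + 381.1 - 162.3 = 428.8
Trade balance = -1288.0 + 428.8 = -859.2
(Excluded from the trade balance — financial account: acquisition of a foreign subsidiary by a resident firm (outward FDI) 350.8, purchases of foreign government bonds by domestic residents 899.9, foreign purchases of domestic corporate bonds 737.3, sale of domestic government bonds to non-residents 924.8; secondary income: official development assistance provided to other countries 76.2, official foreign aid grants received (current) 97.8, contributions paid to international organisations 76.0, personal remittances sent abroad by immigrant workers 146.3; primary income: interest paid on external government debt 331.6; capital account: capital transfers received from emigrants 71.1.)

-859.2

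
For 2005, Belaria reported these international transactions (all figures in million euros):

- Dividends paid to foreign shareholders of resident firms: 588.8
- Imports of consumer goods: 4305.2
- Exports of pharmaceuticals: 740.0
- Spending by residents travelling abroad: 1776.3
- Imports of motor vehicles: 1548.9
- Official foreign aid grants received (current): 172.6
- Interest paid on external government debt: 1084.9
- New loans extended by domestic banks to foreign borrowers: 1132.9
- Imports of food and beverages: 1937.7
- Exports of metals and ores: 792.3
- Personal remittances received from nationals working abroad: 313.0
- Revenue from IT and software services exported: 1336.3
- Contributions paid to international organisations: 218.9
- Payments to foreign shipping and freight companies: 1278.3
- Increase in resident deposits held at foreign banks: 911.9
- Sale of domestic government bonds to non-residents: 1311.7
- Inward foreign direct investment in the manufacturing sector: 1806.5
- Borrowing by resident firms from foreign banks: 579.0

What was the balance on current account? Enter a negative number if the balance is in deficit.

Goods: -1937.7 + 792.3 - 4305.2 + 740.0 - 1548.9 = -6259.5
Services: 1336.3 - 1776.3 - 1278.3 = -1718.3
Primary income: -588.8 - 1084.9 = -1673.7
Secondary income: 172.6 - 218.9 + 313.0 = 266.7
Current account = (-6259.5) + (-1718.3) + (-1673.7) + 266.7 = -9384.8
(Excluded from the current account — financial account: new loans extended by domestic banks to foreign borrowers 1132.9, increase in resident deposits held at foreign banks 911.9, sale of domestic government bonds to non-residents 1311.7, inward foreign direct investment in the manufacturing sector 1806.5, borrowing by resident firms from foreign banks 579.0.)

-9384.8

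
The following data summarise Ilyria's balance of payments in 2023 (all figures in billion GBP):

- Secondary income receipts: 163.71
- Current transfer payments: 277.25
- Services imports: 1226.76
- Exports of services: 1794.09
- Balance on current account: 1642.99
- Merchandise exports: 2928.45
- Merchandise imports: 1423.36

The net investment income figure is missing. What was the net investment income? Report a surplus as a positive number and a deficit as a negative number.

Current account = goods balance + services balance + net primary income + net secondary income
Sum of the known components = 1958.88
Net investment income = CA - (known components) = 1642.99 - 1958.88 = -315.89

-315.89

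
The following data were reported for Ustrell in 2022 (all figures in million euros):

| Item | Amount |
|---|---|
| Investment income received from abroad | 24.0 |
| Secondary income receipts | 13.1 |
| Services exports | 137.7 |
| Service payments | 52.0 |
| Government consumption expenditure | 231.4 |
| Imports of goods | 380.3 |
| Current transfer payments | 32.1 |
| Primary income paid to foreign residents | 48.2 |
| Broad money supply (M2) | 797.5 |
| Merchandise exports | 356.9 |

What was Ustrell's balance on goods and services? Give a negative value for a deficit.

Goods balance = 356.9 - 380.3 = -23.4
Services balance = 137.7 - 52.0 = 85.7
Trade balance (goods + services) = -23.4 + 85.7 = 62.3

62.3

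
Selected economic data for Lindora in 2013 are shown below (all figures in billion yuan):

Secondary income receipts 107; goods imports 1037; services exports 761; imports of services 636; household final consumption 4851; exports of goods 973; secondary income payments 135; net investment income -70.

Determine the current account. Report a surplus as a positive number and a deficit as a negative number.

-37

Goods balance = 973 - 1037 = -64
Services balance = 761 - 636 = 125
Trade balance (goods + services) = -64 + 125 = 61
Net primary income = -70
Net secondary income = 107 - 135 = -28
Current account = 61 + (-70) + (-28) = -37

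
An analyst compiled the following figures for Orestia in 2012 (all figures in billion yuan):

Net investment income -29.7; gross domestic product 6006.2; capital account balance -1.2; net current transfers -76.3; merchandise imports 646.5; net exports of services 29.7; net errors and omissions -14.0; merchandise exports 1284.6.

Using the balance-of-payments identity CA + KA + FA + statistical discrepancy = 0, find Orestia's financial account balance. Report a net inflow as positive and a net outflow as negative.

Goods balance = 1284.6 - 646.5 = 638.1
Services balance = 29.7
Trade balance (goods + services) = 638.1 + 29.7 = 667.8
Net primary income = -29.7
Net secondary income = -76.3
Current account = 667.8 + (-29.7) + (-76.3) = 561.8
Financial account = -(561.8 + (-1.2) + (-14.0)) = -546.6

-546.6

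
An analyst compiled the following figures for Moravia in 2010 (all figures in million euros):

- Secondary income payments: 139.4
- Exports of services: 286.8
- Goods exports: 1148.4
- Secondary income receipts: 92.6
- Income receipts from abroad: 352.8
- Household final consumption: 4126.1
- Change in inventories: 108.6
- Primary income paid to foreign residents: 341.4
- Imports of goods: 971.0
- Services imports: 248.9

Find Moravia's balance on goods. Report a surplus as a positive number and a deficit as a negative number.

Goods balance = 1148.4 - 971.0 = 177.4

177.4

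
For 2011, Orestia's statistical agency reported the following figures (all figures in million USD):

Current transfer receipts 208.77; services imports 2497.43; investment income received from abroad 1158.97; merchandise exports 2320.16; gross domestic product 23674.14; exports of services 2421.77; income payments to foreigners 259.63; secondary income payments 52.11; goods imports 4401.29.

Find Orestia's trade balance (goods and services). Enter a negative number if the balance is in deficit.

-2156.79

Goods balance = 2320.16 - 4401.29 = -2081.13
Services balance = 2421.77 - 2497.43 = -75.66
Trade balance (goods + services) = -2081.13 + (-75.66) = -2156.79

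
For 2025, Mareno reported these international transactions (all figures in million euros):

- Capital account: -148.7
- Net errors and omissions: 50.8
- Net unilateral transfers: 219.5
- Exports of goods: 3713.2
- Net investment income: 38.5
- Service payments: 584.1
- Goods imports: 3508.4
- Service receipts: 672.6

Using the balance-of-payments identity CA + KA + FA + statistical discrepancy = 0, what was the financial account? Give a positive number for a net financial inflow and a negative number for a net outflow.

-453.4

Goods balance = 3713.2 - 3508.4 = 204.8
Services balance = 672.6 - 584.1 = 88.5
Trade balance (goods + services) = 204.8 + 88.5 = 293.3
Net primary income = 38.5
Net secondary income = 219.5
Current account = 293.3 + 38.5 + 219.5 = 551.3
Financial account = -(551.3 + (-148.7) + 50.8) = -453.4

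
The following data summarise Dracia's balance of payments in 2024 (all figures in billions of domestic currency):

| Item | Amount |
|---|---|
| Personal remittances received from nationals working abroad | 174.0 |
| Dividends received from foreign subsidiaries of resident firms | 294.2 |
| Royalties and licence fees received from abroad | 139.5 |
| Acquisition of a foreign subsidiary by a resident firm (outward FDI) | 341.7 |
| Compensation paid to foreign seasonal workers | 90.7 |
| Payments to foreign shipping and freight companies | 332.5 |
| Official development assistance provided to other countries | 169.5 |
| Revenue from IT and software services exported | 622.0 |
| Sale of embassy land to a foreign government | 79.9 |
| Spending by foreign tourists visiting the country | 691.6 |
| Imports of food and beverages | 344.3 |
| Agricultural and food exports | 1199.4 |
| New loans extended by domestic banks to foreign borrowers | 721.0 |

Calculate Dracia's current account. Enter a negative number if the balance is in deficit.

2183.7

Goods: 1199.4 - 344.3 = 855.1
Services: 691.6 - 332.5 + 622.0 + 139.5 = 1120.6
Primary income: -90.7 + 294.2 = 203.5
Secondary income: -169.5 + 174.0 = 4.5
Current account = 855.1 + 1120.6 + 203.5 + 4.5 = 2183.7
(Excluded from the current account — financial account: acquisition of a foreign subsidiary by a resident firm (outward FDI) 341.7, new loans extended by domestic banks to foreign borrowers 721.0; capital account: sale of embassy land to a foreign government 79.9.)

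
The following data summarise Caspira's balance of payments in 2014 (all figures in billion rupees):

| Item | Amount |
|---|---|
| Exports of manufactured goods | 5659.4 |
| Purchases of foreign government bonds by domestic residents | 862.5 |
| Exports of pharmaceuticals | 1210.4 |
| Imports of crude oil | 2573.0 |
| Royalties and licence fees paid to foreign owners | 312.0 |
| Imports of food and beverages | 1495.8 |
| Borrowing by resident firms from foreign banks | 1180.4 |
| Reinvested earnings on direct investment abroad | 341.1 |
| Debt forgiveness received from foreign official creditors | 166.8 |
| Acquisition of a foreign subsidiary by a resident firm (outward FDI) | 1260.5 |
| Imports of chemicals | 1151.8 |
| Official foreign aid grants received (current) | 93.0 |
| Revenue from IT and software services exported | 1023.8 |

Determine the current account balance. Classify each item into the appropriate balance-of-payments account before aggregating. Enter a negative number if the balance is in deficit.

Goods: 1210.4 - 2573.0 + 5659.4 - 1495.8 - 1151.8 = 1649.2
Services: -312.0 + 1023.8 = 711.8
Primary income: 341.1
Secondary income: 93.0
Current account = 1649.2 + 711.8 + 341.1 + 93.0 = 2795.1
(Excluded from the current account — financial account: purchases of foreign government bonds by domestic residents 862.5, borrowing by resident firms from foreign banks 1180.4, acquisition of a foreign subsidiary by a resident firm (outward FDI) 1260.5; capital account: debt forgiveness received from foreign official creditors 166.8.)

2795.1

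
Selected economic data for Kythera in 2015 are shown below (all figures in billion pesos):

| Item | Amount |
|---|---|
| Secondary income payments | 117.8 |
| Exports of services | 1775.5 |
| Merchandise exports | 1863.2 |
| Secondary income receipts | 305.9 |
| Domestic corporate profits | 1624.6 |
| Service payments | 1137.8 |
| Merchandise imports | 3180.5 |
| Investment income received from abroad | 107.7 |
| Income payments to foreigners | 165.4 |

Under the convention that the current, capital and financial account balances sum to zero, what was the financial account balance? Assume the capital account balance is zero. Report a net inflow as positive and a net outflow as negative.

549.2

Goods balance = 1863.2 - 3180.5 = -1317.3
Services balance = 1775.5 - 1137.8 = 637.7
Trade balance (goods + services) = -1317.3 + 637.7 = -679.6
Net primary income = 107.7 - 165.4 = -57.7
Net secondary income = 305.9 - 117.8 = 188.1
Current account = -679.6 + (-57.7) + 188.1 = -549.2
Financial account = -(-549.2) = 549.2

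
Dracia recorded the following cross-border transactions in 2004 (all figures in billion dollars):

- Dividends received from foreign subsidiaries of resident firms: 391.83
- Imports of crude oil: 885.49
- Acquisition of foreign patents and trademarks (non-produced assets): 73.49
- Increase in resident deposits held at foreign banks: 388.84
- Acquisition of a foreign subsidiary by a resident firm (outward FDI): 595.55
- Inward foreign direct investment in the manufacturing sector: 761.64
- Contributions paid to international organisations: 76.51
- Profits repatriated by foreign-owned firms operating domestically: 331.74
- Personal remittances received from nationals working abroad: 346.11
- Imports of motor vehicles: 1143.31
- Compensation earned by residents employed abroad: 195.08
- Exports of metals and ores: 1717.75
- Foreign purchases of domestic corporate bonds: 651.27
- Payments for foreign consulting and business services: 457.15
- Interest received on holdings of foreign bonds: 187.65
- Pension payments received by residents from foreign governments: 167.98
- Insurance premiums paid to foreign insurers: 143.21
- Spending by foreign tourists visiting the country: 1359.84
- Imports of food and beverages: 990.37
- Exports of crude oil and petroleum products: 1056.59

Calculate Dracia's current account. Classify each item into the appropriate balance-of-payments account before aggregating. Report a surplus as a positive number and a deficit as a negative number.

Goods: -990.37 + 1056.59 - 1143.31 - 885.49 + 1717.75 = -244.83
Services: -457.15 + 1359.84 - 143.21 = 759.48
Primary income: 391.83 + 195.08 + 187.65 - 331.74 = 442.82
Secondary income: 167.98 + 346.11 - 76.51 = 437.58
Current account = (-244.83) + 759.48 + 442.82 + 437.58 = 1395.05
(Excluded from the current account — capital account: acquisition of foreign patents and trademarks (non-produced assets) 73.49; financial account: increase in resident deposits held at foreign banks 388.84, acquisition of a foreign subsidiary by a resident firm (outward FDI) 595.55, inward foreign direct investment in the manufacturing sector 761.64, foreign purchases of domestic corporate bonds 651.27.)

1395.05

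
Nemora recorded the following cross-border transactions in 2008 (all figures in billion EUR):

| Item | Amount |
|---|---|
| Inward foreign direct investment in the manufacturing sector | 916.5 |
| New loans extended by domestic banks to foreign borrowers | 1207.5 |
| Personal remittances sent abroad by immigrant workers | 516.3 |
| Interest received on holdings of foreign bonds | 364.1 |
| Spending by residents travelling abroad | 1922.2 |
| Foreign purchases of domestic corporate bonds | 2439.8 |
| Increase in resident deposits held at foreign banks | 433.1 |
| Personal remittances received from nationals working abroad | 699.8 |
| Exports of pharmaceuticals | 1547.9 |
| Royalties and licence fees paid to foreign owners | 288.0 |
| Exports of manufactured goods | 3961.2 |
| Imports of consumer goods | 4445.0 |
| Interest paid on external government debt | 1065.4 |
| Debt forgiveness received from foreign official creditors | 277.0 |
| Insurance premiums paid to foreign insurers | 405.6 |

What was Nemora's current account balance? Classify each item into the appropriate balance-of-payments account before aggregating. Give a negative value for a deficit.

-2069.5

Goods: 3961.2 + 1547.9 - 4445.0 = 1064.1
Services: -405.6 - 1922.2 - 288.0 = -2615.8
Primary income: -1065.4 + 364.1 = -701.3
Secondary income: -516.3 + 699.8 = 183.5
Current account = 1064.1 + (-2615.8) + (-701.3) + 183.5 = -2069.5
(Excluded from the current account — financial account: inward foreign direct investment in the manufacturing sector 916.5, new loans extended by domestic banks to foreign borrowers 1207.5, foreign purchases of domestic corporate bonds 2439.8, increase in resident deposits held at foreign banks 433.1; capital account: debt forgiveness received from foreign official creditors 277.0.)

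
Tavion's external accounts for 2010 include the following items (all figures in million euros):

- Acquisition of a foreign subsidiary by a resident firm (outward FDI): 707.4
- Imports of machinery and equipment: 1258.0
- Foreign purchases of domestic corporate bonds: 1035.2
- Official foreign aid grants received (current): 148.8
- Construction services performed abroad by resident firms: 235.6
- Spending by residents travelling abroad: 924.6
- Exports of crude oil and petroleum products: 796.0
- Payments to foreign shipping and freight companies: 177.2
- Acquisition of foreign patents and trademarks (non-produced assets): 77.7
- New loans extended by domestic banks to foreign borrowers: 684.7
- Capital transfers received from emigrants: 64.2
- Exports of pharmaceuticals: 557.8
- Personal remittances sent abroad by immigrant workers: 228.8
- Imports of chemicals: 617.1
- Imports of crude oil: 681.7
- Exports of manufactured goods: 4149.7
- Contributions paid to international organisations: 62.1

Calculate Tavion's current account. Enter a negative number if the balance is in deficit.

Goods: -681.7 - 617.1 + 4149.7 - 1258.0 + 557.8 + 796.0 = 2946.7
Services: -924.6 + 235.6 - 177.2 = -866.2
Secondary income: -228.8 - 62.1 + 148.8 = -142.1
Current account = 2946.7 + (-866.2) + (-142.1) = 1938.4
(Excluded from the current account — financial account: acquisition of a foreign subsidiary by a resident firm (outward FDI) 707.4, foreign purchases of domestic corporate bonds 1035.2, new loans extended by domestic banks to foreign borrowers 684.7; capital account: acquisition of foreign patents and trademarks (non-produced assets) 77.7, capital transfers received from emigrants 64.2.)

1938.4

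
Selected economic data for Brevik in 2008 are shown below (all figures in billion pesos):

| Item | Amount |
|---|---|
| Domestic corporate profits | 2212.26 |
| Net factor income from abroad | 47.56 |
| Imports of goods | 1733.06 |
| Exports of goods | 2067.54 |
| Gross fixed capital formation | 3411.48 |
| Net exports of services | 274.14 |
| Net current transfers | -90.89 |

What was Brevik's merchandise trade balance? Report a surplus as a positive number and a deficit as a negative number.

Goods balance = 2067.54 - 1733.06 = 334.48

334.48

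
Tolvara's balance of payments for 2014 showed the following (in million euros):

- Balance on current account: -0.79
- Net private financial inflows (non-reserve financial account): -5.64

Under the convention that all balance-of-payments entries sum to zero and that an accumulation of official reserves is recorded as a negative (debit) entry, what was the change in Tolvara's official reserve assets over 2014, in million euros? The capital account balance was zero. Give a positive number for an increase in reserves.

Official reserve transactions balance = -((-0.79) + (-5.64)) = 6.43
An accumulation of reserves is recorded as a debit (negative entry), so the change in the stock of reserves is the negative of that balance.
Change in official reserves = -(6.43) = -6.43

-6.43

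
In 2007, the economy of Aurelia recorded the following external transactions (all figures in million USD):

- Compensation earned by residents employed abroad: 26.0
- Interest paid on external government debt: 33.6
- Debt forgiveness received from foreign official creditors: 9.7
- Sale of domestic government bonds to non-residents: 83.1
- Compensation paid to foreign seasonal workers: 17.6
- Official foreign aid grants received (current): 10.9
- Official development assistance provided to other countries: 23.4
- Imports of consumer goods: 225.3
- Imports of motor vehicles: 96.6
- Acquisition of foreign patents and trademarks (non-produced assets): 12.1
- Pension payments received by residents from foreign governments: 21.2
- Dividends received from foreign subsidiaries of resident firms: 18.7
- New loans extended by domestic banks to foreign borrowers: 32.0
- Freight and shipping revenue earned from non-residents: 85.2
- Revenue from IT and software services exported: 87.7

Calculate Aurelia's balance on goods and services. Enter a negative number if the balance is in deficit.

Goods: -225.3 - 96.6 = -321.9
Services: 85.2 + 87.7 = 172.9
Trade balance = -321.9 + 172.9 = -149.0
(Excluded from the trade balance — primary income: compensation earned by residents employed abroad 26.0, interest paid on external government debt 33.6, compensation paid to foreign seasonal workers 17.6, dividends received from foreign subsidiaries of resident firms 18.7; capital account: debt forgiveness received from foreign official creditors 9.7, acquisition of foreign patents and trademarks (non-produced assets) 12.1; financial account: sale of domestic government bonds to non-residents 83.1, new loans extended by domestic banks to foreign borrowers 32.0; secondary income: official foreign aid grants received (current) 10.9, official development assistance provided to other countries 23.4, pension payments received by residents from foreign governments 21.2.)

-149.0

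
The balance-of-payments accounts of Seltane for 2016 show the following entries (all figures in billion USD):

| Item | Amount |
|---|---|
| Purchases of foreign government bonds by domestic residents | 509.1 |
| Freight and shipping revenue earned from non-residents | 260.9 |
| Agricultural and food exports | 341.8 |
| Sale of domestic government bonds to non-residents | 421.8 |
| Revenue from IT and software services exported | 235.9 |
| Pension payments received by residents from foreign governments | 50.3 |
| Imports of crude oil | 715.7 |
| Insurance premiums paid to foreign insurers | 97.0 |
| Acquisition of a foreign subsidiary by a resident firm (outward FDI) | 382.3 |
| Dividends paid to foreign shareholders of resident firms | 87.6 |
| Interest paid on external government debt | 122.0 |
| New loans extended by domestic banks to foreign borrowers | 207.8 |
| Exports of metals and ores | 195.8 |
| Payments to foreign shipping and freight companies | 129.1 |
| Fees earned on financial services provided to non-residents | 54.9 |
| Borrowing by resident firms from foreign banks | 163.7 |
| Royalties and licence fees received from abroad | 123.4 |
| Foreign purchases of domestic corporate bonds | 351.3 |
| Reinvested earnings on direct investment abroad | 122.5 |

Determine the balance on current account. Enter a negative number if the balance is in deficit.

234.1

Goods: -715.7 + 195.8 + 341.8 = -178.1
Services: 260.9 - 129.1 + 235.9 + 54.9 - 97.0 + 123.4 = 449.0
Primary income: -87.6 + 122.5 - 122.0 = -87.1
Secondary income: 50.3
Current account = (-178.1) + 449.0 + (-87.1) + 50.3 = 234.1
(Excluded from the current account — financial account: purchases of foreign government bonds by domestic residents 509.1, sale of domestic government bonds to non-residents 421.8, acquisition of a foreign subsidiary by a resident firm (outward FDI) 382.3, new loans extended by domestic banks to foreign borrowers 207.8, borrowing by resident firms from foreign banks 163.7, foreign purchases of domestic corporate bonds 351.3.)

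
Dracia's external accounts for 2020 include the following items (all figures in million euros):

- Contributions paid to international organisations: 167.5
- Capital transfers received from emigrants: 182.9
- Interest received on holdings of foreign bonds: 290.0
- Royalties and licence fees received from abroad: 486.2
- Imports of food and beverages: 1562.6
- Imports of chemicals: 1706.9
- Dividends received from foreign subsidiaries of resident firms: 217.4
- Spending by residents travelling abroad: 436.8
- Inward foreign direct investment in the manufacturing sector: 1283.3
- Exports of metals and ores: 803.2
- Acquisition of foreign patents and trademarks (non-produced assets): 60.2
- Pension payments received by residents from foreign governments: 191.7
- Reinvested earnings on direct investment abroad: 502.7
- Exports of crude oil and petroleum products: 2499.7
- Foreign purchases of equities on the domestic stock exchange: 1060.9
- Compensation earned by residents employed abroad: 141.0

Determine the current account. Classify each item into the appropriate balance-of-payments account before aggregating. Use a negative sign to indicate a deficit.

Goods: -1706.9 + 803.2 - 1562.6 + 2499.7 = 33.4
Services: -436.8 + 486.2 = 49.4
Primary income: 290.0 + 502.7 + 217.4 + 141.0 = 1151.1
Secondary income: 191.7 - 167.5 = 24.2
Current account = 33.4 + 49.4 + 1151.1 + 24.2 = 1258.1
(Excluded from the current account — capital account: capital transfers received from emigrants 182.9, acquisition of foreign patents and trademarks (non-produced assets) 60.2; financial account: inward foreign direct investment in the manufacturing sector 1283.3, foreign purchases of equities on the domestic stock exchange 1060.9.)

1258.1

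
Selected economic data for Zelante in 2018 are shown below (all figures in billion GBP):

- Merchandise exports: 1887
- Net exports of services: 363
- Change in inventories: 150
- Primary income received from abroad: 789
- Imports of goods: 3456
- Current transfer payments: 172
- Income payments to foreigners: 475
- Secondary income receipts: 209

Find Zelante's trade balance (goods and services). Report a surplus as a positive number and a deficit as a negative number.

-1206

Goods balance = 1887 - 3456 = -1569
Services balance = 363
Trade balance (goods + services) = -1569 + 363 = -1206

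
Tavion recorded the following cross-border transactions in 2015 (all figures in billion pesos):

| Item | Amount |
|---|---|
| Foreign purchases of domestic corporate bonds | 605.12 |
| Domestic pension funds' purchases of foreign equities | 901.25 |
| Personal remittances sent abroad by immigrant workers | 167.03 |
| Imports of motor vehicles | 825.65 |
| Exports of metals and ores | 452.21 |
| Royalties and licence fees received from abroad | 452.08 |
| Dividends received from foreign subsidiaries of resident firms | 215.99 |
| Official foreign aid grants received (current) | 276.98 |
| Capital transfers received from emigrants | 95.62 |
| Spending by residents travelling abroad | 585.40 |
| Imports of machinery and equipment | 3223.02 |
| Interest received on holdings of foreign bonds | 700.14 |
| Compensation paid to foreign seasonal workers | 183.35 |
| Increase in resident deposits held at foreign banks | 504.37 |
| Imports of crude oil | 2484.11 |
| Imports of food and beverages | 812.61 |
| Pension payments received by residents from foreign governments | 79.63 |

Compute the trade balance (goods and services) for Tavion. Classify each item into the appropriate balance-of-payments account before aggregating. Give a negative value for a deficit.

Goods: -3223.02 - 812.61 - 825.65 + 452.21 - 2484.11 = -6893.18
Services: 452.08 - 585.40 = -133.32
Trade balance = -6893.18 + (-133.32) = -7026.50
(Excluded from the trade balance — financial account: foreign purchases of domestic corporate bonds 605.12, domestic pension funds' purchases of foreign equities 901.25, increase in resident deposits held at foreign banks 504.37; secondary income: personal remittances sent abroad by immigrant workers 167.03, official foreign aid grants received (current) 276.98, pension payments received by residents from foreign governments 79.63; primary income: dividends received from foreign subsidiaries of resident firms 215.99, interest received on holdings of foreign bonds 700.14, compensation paid to foreign seasonal workers 183.35; capital account: capital transfers received from emigrants 95.62.)

-7026.50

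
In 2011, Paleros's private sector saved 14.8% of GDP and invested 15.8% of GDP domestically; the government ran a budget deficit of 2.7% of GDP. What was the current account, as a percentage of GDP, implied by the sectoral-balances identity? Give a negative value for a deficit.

-3.7

By the sectoral-balances identity, CA = (S_private - I) + (T - G).
Private balance = 14.8 - 15.8 = -1.0
Government balance (T - G) = -2.7
CA = -1.0 + (-2.7) = -3.7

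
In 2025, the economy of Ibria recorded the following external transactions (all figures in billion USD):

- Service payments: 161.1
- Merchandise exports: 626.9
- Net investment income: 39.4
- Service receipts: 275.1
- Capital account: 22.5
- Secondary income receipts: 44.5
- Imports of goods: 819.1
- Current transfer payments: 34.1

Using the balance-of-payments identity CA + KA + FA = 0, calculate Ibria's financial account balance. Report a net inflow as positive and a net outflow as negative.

Goods balance = 626.9 - 819.1 = -192.2
Services balance = 275.1 - 161.1 = 114.0
Trade balance (goods + services) = -192.2 + 114.0 = -78.2
Net primary income = 39.4
Net secondary income = 44.5 - 34.1 = 10.4
Current account = -78.2 + 39.4 + 10.4 = -28.4
Financial account = -(-28.4 + 22.5) = 5.9

5.9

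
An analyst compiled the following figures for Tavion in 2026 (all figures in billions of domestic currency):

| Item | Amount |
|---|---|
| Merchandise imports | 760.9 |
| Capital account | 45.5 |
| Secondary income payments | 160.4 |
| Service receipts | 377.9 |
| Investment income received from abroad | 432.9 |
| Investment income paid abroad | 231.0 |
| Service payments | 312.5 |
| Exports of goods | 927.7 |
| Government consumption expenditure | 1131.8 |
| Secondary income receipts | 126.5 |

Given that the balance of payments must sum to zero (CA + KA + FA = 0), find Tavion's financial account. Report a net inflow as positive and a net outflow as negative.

-445.7

Goods balance = 927.7 - 760.9 = 166.8
Services balance = 377.9 - 312.5 = 65.4
Trade balance (goods + services) = 166.8 + 65.4 = 232.2
Net primary income = 432.9 - 231.0 = 201.9
Net secondary income = 126.5 - 160.4 = -33.9
Current account = 232.2 + 201.9 + (-33.9) = 400.2
Financial account = -(400.2 + 45.5) = -445.7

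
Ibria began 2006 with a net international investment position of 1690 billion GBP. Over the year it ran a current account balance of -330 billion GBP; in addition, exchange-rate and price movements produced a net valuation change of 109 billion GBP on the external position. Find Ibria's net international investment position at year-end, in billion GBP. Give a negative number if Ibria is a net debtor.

1469

Change in NIIP = current account + net valuation change = -330 + 109 = -221
End-of-year NIIP = 1690 + (-221) = 1469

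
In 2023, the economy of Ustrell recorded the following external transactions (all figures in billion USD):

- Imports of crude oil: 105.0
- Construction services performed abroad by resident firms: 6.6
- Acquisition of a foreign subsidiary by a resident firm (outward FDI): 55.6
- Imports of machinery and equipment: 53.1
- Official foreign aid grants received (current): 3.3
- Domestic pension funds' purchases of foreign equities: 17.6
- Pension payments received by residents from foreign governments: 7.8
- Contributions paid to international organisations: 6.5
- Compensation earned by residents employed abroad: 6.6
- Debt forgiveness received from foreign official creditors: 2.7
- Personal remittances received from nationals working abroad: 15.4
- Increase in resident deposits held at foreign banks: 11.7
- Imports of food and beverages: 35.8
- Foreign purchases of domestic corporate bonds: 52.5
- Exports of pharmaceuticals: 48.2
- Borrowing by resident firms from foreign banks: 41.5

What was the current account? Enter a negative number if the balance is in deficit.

Goods: 48.2 - 35.8 - 53.1 - 105.0 = -145.7
Services: 6.6
Primary income: 6.6
Secondary income: 3.3 + 7.8 - 6.5 + 15.4 = 20.0
Current account = (-145.7) + 6.6 + 6.6 + 20.0 = -112.5
(Excluded from the current account — financial account: acquisition of a foreign subsidiary by a resident firm (outward FDI) 55.6, domestic pension funds' purchases of foreign equities 17.6, increase in resident deposits held at foreign banks 11.7, foreign purchases of domestic corporate bonds 52.5, borrowing by resident firms from foreign banks 41.5; capital account: debt forgiveness received from foreign official creditors 2.7.)

-112.5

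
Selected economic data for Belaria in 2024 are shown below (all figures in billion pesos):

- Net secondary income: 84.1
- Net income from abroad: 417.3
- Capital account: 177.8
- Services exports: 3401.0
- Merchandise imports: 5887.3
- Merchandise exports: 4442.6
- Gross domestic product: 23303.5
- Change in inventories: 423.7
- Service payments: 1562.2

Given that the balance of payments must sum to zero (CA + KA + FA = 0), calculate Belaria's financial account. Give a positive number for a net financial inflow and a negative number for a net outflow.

Goods balance = 4442.6 - 5887.3 = -1444.7
Services balance = 3401.0 - 1562.2 = 1838.8
Trade balance (goods + services) = -1444.7 + 1838.8 = 394.1
Net primary income = 417.3
Net secondary income = 84.1
Current account = 394.1 + 417.3 + 84.1 = 895.5
Financial account = -(895.5 + 177.8) = -1073.3

-1073.3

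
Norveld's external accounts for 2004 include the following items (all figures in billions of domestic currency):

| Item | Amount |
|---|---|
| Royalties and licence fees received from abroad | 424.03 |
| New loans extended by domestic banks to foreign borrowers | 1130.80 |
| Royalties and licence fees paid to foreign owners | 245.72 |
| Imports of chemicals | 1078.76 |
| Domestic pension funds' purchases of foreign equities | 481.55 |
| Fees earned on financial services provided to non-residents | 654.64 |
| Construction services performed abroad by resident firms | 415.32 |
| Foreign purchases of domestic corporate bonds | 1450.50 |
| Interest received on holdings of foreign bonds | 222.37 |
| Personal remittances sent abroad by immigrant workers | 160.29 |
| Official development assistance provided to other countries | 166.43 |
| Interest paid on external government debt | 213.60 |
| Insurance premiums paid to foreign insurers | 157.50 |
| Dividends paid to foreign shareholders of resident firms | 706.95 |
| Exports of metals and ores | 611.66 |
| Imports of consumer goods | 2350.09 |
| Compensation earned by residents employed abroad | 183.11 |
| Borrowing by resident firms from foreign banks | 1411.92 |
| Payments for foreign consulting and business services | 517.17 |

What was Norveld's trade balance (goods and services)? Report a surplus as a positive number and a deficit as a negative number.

Goods: 611.66 - 2350.09 - 1078.76 = -2817.19
Services: 424.03 + 654.64 - 245.72 - 517.17 - 157.50 + 415.32 = 573.60
Trade balance = -2817.19 + 573.60 = -2243.59
(Excluded from the trade balance — financial account: new loans extended by domestic banks to foreign borrowers 1130.80, domestic pension funds' purchases of foreign equities 481.55, foreign purchases of domestic corporate bonds 1450.50, borrowing by resident firms from foreign banks 1411.92; primary income: interest received on holdings of foreign bonds 222.37, interest paid on external government debt 213.60, dividends paid to foreign shareholders of resident firms 706.95, compensation earned by residents employed abroad 183.11; secondary income: personal remittances sent abroad by immigrant workers 160.29, official development assistance provided to other countries 166.43.)

-2243.59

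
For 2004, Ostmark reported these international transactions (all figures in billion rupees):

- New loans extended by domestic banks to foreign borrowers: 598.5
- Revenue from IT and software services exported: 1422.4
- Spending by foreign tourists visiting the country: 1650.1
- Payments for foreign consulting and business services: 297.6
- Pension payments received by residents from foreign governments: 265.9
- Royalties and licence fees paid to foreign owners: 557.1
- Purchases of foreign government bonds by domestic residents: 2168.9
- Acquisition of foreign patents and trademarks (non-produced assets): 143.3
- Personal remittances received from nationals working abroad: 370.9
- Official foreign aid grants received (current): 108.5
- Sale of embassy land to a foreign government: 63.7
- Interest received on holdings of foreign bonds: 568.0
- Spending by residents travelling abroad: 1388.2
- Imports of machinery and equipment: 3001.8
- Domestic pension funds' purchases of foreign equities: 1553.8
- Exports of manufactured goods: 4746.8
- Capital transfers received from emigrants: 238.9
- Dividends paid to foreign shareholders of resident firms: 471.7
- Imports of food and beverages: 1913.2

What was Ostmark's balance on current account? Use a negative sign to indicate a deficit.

Goods: -3001.8 - 1913.2 + 4746.8 = -168.2
Services: -297.6 - 1388.2 + 1650.1 - 557.1 + 1422.4 = 829.6
Primary income: 568.0 - 471.7 = 96.3
Secondary income: 370.9 + 265.9 + 108.5 = 745.3
Current account = (-168.2) + 829.6 + 96.3 + 745.3 = 1503.0
(Excluded from the current account — financial account: new loans extended by domestic banks to foreign borrowers 598.5, purchases of foreign government bonds by domestic residents 2168.9, domestic pension funds' purchases of foreign equities 1553.8; capital account: acquisition of foreign patents and trademarks (non-produced assets) 143.3, sale of embassy land to a foreign government 63.7, capital transfers received from emigrants 238.9.)

1503.0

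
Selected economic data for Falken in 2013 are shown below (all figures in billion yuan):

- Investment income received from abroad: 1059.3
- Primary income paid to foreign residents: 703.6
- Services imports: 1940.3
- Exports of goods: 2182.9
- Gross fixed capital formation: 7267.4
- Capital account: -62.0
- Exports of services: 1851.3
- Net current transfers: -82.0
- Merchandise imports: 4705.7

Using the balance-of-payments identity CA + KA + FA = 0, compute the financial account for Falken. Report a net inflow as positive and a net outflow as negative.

2400.1

Goods balance = 2182.9 - 4705.7 = -2522.8
Services balance = 1851.3 - 1940.3 = -89.0
Trade balance (goods + services) = -2522.8 + (-89.0) = -2611.8
Net primary income = 1059.3 - 703.6 = 355.7
Net secondary income = -82.0
Current account = -2611.8 + 355.7 + (-82.0) = -2338.1
Financial account = -(-2338.1 + (-62.0)) = 2400.1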